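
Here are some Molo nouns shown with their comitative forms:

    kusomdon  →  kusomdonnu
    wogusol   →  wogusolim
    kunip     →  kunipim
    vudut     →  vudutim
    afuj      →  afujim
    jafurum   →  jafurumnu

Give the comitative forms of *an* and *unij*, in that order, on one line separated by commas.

annu, unijim

Looking at the final consonant of each stem: -nu when the stem ends in a nasal (*kusomdon*, *jafurum*); -im when the stem ends in a non-nasal consonant (*wogusol*, *kunip*, *vudut*, *afuj*).
*an*: final consonant = /n/, a nasal → -nu → *annu*.
Since the final consonant of *unij* is /j/ (non-nasal), it takes -im, giving *unijim*.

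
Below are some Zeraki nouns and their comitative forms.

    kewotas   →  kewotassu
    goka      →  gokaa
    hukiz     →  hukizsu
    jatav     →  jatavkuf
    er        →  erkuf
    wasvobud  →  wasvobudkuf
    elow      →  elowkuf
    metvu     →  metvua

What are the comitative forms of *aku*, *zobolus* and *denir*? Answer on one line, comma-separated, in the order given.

akua, zobolussu, denirkuf

The suffix is conditioned by the final sound: -su when the stem ends in a sibilant (*kewotas*, *hukiz*); -kuf when the stem ends in a non-sibilant consonant (*jatav*, *er*, *wasvobud*, *elow*); -a when the stem ends in a vowel (*goka*, *metvu*).
*aku*: final sound = /u/, a vowel → -a → *akua*.
Since the final sound of *zobolus* is /s/ (a sibilant), it takes -su, giving *zobolussu*.
*denir*: final sound = /r/, a non-sibilant consonant → -kuf → *denirkuf*.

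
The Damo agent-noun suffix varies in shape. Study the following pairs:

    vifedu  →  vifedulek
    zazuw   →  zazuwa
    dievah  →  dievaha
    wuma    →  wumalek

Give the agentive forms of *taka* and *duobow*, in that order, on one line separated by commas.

The pattern is consonant vs. vowel: -a when the stem ends in a consonant (*zazuw*, *dievah*); -lek when the stem ends in a vowel (*vifedu*, *wuma*).
*taka*: final sound = /a/, a vowel → -lek → *takalek*.
*duobow* — final sound /w/ (a consonant) → -a → *duobowa*.

takalek, duobowa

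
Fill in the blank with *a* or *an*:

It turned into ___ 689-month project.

The indefinite article is chosen by the initial *sound* of the following word, not its spelling.
The number *689* is spoken "six hundred …", beginning with /sɪks/ — a consonant sound.
So the article is *a*: It turned into a 689-month project.

a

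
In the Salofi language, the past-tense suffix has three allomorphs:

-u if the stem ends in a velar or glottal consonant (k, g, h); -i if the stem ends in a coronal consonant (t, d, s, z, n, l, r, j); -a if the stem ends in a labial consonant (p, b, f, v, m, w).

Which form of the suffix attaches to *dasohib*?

*dasohib*: final consonant = /b/, labial → -a.

-a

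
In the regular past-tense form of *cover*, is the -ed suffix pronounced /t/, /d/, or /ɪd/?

/d/

The stem *cover* ends in a voiced sound other than /d/.
The -ed suffix is realized as /ɪd/ after /t, d/; as /t/ after other voiceless consonants; and as /d/ after other voiced sounds.
So -ed on *cover* is pronounced /d/.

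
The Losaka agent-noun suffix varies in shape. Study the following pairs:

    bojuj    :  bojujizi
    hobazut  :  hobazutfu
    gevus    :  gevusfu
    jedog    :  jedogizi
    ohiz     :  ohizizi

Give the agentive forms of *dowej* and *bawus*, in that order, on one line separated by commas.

dowejizi, bawusfu

The alternation tracks the final consonant of the stem — -fu when the stem ends in a voiceless consonant (*hobazut*, *gevus*); -izi when the stem ends in a voiced consonant (*bojuj*, *jedog*, *ohiz*).
*dowej* — final consonant /j/ (voiced) → -izi → *dowejizi*.
The final consonant of *bawus* is /s/, which is voiceless, so the suffix is -fu, giving *bawusfu*.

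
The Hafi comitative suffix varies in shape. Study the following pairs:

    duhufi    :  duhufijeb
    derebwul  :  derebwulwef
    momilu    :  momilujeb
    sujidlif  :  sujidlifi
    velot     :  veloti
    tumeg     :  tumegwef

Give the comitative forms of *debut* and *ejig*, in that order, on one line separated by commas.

The pattern is voicing of the final sound: -i when the stem ends in a voiceless consonant (*sujidlif*, *velot*); -wef when the stem ends in a voiced consonant (*derebwul*, *tumeg*); -jeb when the stem ends in a vowel (*duhufi*, *momilu*).
Since the final sound of *debut* is /t/ (a voiceless consonant), it takes -i, giving *debuti*.
*ejig* — final sound /g/ (a voiced consonant) → -wef → *ejigwef*.

debuti, ejigwef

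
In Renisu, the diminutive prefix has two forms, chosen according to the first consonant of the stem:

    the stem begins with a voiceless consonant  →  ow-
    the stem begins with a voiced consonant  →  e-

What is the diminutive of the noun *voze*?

The first consonant of *voze* is /v/, which is voiced, so the prefix is e-, giving *evoze*.

evoze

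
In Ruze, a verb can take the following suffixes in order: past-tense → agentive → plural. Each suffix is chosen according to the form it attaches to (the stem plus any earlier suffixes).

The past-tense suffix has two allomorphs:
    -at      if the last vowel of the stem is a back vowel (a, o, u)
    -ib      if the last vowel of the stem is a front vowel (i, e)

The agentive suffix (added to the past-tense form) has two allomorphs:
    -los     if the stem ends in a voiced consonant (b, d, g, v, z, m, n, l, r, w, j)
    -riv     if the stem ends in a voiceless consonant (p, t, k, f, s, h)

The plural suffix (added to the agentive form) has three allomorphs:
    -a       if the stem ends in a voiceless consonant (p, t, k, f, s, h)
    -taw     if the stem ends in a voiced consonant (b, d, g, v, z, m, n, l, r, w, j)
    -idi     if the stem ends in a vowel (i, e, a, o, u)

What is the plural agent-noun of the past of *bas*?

basatrivtaw

*bas*: last vowel = /a/, a back vowel → -at → *basat*.
The past-tense form *basat* — final consonant /t/ (voiceless) → -riv → *basatriv*.
The final sound of the agentive form *basatriv* is /v/, which is a voiced consonant, so the plural suffix is -taw, giving *basatrivtaw*.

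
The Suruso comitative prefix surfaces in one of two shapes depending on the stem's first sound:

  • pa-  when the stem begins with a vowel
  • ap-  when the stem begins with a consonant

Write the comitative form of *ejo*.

*ejo* — first sound /e/ (a vowel) → pa- → *paejo*.

paejo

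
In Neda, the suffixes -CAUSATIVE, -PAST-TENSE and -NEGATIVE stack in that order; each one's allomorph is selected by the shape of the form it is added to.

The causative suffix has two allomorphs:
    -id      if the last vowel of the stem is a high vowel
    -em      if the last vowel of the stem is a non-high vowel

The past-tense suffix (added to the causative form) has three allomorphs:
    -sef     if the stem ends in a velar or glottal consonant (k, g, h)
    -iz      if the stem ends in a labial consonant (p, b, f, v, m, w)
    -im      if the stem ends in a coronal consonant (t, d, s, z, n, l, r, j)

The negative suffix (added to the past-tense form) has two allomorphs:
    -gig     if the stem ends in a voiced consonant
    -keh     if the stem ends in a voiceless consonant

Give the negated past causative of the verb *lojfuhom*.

*lojfuhom* — last vowel /o/ (a non-high vowel) → -em → *lojfuhomem*.
The final consonant of the causative form *lojfuhomem* is /m/, which is labial, so the past-tense suffix is -iz, giving *lojfuhomemiz*.
The past-tense form *lojfuhomemiz*: final consonant = /z/, voiced → -gig → *lojfuhomemizgig*.

lojfuhomemizgig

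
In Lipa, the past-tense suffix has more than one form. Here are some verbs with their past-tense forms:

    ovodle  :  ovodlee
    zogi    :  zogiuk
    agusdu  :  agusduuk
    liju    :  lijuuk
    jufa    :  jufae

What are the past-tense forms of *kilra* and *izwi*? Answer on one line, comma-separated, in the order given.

kilrae, izwiuk

Looking at the last vowel of each stem: -uk when the last vowel of the stem is a high vowel (*zogi*, *agusdu*, *liju*); -e when the last vowel of the stem is a non-high vowel (*ovodle*, *jufa*).
*kilra*: last vowel = /a/, a non-high vowel → -e → *kilrae*.
*izwi*: last vowel = /i/, a high vowel → -uk → *izwiuk*.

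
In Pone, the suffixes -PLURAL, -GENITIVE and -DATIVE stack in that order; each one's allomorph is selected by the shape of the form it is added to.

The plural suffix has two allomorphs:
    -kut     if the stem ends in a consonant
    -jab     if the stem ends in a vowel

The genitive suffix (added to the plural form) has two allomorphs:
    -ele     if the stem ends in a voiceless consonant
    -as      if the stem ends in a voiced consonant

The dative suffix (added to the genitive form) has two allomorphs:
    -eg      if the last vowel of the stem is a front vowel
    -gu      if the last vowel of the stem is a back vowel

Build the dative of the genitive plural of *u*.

The final sound of *u* is /u/, which is a vowel, so the plural suffix is -jab, giving *ujab*.
The plural form *ujab* — final consonant /b/ (voiced) → -as → *ujabas*.
The genitive form *ujabas*: last vowel = /a/, a back vowel → -gu → *ujabasgu*.

ujabasgu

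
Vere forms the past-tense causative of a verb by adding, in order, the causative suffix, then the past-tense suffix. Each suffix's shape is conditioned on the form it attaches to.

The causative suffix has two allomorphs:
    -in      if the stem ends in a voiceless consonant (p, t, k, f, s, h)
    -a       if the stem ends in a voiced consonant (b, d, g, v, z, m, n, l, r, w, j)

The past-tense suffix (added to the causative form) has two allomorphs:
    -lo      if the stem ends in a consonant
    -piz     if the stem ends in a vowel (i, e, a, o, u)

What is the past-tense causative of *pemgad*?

The final consonant of *pemgad* is /d/, which is voiced, so the causative suffix is -a, giving *pemgada*.
The causative form *pemgada*: final sound = /a/, a vowel → -piz → *pemgadapiz*.

pemgadapiz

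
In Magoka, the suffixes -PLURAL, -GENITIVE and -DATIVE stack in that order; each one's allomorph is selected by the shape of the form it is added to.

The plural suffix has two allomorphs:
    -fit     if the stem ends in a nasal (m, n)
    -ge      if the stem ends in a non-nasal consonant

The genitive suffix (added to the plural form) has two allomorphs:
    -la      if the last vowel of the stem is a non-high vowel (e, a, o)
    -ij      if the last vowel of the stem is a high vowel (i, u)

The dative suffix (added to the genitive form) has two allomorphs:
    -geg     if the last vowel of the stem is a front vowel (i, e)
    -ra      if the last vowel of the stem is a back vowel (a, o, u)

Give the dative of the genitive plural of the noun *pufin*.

*pufin*: final consonant = /n/, a nasal → -fit → *pufinfit*.
The plural form *pufinfit* — last vowel /i/ (a high vowel) → -ij → *pufinfitij*.
Since the last vowel of the genitive form *pufinfitij* is /i/ (a front vowel), it takes -geg, giving *pufinfitijgeg*.

pufinfitijgeg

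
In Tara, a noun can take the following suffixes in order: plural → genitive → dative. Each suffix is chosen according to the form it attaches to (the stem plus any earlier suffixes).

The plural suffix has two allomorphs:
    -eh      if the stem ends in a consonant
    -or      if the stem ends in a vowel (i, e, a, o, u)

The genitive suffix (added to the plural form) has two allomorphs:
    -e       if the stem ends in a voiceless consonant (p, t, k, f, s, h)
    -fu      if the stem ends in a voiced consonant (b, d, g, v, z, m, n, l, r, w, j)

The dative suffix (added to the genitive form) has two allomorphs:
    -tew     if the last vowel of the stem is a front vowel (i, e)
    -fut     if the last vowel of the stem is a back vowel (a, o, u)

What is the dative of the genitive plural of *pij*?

*pij* — final sound /j/ (a consonant) → -eh → *pijeh*.
Since the final consonant of the plural form *pijeh* is /h/ (voiceless), it takes -e, giving *pijehe*.
The genitive form *pijehe*: last vowel = /e/, a front vowel → -tew → *pijehetew*.

pijehetew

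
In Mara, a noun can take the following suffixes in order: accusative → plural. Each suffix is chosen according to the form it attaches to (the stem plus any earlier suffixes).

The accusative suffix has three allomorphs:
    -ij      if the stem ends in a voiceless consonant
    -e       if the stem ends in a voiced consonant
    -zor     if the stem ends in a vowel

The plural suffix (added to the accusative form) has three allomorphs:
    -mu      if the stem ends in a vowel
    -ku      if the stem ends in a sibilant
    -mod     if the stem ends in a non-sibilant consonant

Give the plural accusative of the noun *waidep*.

*waidep* — final sound /p/ (a voiceless consonant) → -ij → *waidepij*.
The accusative form *waidepij*: final sound = /j/, a non-sibilant consonant → -mod → *waidepijmod*.

waidepijmod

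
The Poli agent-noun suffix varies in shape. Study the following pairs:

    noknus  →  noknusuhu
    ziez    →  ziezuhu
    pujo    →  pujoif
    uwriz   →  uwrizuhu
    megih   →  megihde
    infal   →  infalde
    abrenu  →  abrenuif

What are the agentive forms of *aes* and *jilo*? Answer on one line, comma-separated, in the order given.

aesuhu, jiloif

The pattern is sibilance of the final sound: -uhu when the stem ends in a sibilant (*noknus*, *ziez*, *uwriz*); -de when the stem ends in a non-sibilant consonant (*megih*, *infal*); -if when the stem ends in a vowel (*pujo*, *abrenu*).
Since the final sound of *aes* is /s/ (a sibilant), it takes -uhu, giving *aesuhu*.
*jilo* — final sound /o/ (a vowel) → -if → *jiloif*.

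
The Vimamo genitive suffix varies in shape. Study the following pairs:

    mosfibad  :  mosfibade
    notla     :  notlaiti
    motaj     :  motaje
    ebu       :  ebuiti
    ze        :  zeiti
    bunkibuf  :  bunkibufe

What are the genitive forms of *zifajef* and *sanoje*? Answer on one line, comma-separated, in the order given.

zifajefe, sanojeiti

The pattern is consonant vs. vowel: -e when the stem ends in a consonant (*mosfibad*, *motaj*, *bunkibuf*); -iti when the stem ends in a vowel (*notla*, *ebu*, *ze*).
Since the final sound of *zifajef* is /f/ (a consonant), it takes -e, giving *zifajefe*.
*sanoje*: final sound = /e/, a vowel → -iti → *sanojeiti*.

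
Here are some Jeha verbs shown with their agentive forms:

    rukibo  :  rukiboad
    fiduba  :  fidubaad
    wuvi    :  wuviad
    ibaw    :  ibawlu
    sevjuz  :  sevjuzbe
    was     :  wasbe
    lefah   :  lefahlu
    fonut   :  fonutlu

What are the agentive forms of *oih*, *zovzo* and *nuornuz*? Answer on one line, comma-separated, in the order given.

oihlu, zovzoad, nuornuzbe

The alternation tracks the final sound of the stem — -be when the stem ends in a sibilant (*sevjuz*, *was*); -lu when the stem ends in a non-sibilant consonant (*ibaw*, *lefah*, *fonut*); -ad when the stem ends in a vowel (*rukibo*, *fiduba*, *wuvi*).
Since the final sound of *oih* is /h/ (a non-sibilant consonant), it takes -lu, giving *oihlu*.
Since the final sound of *zovzo* is /o/ (a vowel), it takes -ad, giving *zovzoad*.
*nuornuz* — final sound /z/ (a sibilant) → -be → *nuornuzbe*.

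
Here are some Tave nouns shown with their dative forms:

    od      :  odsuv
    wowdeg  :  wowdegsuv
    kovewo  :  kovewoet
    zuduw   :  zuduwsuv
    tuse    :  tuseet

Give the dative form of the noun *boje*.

The alternation tracks the final sound of the stem — -suv when the stem ends in a consonant (*od*, *wowdeg*, *zuduw*); -et when the stem ends in a vowel (*kovewo*, *tuse*).
The final sound of *boje* is /e/, which is a vowel, so the suffix is -et, giving *bojeet*.

bojeet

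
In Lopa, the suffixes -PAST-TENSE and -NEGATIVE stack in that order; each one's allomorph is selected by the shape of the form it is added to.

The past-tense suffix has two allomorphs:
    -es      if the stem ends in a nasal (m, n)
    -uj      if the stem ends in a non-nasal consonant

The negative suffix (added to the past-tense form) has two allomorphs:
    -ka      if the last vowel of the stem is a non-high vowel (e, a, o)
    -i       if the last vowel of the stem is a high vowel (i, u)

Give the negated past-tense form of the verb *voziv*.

vozivuji

*voziv*: final consonant = /v/, non-nasal → -uj → *vozivuj*.
The last vowel of the past-tense form *vozivuj* is /u/, which is a high vowel, so the negative suffix is -i, giving *vozivuji*.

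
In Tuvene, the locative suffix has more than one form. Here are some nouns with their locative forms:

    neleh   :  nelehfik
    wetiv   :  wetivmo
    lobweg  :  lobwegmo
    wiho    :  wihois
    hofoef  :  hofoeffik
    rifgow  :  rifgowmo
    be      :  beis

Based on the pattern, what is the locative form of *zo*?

The suffix is conditioned by the final sound: -fik when the stem ends in a voiceless consonant (*neleh*, *hofoef*); -mo when the stem ends in a voiced consonant (*wetiv*, *lobweg*, *rifgow*); -is when the stem ends in a vowel (*wiho*, *be*).
The final sound of *zo* is /o/, which is a vowel, so the suffix is -is, giving *zois*.

zois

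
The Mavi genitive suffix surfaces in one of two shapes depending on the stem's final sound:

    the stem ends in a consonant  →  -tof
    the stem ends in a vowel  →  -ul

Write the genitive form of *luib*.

Since the final sound of *luib* is /b/ (a consonant), it takes -tof, giving *luibtof*.

luibtof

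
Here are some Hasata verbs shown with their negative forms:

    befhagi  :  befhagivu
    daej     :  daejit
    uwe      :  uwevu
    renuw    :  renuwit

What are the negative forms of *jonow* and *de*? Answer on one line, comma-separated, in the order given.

jonowit, devu

The alternation tracks the final sound of the stem — -it when the stem ends in a consonant (*daej*, *renuw*); -vu when the stem ends in a vowel (*befhagi*, *uwe*).
Since the final sound of *jonow* is /w/ (a consonant), it takes -it, giving *jonowit*.
*de* — final sound /e/ (a vowel) → -vu → *devu*.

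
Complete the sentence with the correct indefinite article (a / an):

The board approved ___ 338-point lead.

a

The indefinite article is chosen by the initial *sound* of the following word, not its spelling.
The number *338* is spoken "three hundred …", beginning with /θriː/ — a consonant sound.
So the article is *a*: The board approved a 338-point lead.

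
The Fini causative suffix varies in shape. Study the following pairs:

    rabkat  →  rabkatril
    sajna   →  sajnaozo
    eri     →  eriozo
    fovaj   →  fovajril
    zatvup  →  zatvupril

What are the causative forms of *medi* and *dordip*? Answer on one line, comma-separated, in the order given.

mediozo, dordipril

The alternation tracks the final sound of the stem — -ril when the stem ends in a consonant (*rabkat*, *fovaj*, *zatvup*); -ozo when the stem ends in a vowel (*sajna*, *eri*).
*medi*: final sound = /i/, a vowel → -ozo → *mediozo*.
Since the final sound of *dordip* is /p/ (a consonant), it takes -ril, giving *dordipril*.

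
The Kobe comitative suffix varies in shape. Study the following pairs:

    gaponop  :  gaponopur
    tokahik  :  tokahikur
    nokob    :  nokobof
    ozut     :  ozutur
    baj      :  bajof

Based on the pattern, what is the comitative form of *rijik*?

The suffix is conditioned by the final consonant: -ur when the stem ends in a voiceless consonant (*gaponop*, *tokahik*, *ozut*); -of when the stem ends in a voiced consonant (*nokob*, *baj*).
The final consonant of *rijik* is /k/, which is voiceless, so the suffix is -ur, giving *rijikur*.

rijikur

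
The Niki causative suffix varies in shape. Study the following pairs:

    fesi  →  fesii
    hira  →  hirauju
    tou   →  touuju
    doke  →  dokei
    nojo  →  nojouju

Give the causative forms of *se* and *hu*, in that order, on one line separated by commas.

The suffix is conditioned by the last vowel: -i when the last vowel of the stem is a front vowel (*fesi*, *doke*); -uju when the last vowel of the stem is a back vowel (*hira*, *tou*, *nojo*).
Since the last vowel of *se* is /e/ (a front vowel), it takes -i, giving *sei*.
*hu* — last vowel /u/ (a back vowel) → -uju → *huuju*.

sei, huuju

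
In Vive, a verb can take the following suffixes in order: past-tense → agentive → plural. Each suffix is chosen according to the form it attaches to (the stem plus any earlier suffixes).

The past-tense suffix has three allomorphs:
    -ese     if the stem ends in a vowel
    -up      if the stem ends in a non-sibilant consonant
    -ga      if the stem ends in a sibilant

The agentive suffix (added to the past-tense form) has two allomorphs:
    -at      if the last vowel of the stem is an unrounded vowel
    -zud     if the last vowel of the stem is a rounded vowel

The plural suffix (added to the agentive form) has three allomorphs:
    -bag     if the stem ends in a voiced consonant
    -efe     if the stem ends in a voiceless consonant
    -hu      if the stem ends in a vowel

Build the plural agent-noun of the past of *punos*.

*punos*: final sound = /s/, a sibilant → -ga → *punosga*.
The last vowel of the past-tense form *punosga* is /a/, which is an unrounded vowel, so the agentive suffix is -at, giving *punosgaat*.
Since the final sound of the agentive form *punosgaat* is /t/ (a voiceless consonant), it takes -efe, giving *punosgaatefe*.

punosgaatefe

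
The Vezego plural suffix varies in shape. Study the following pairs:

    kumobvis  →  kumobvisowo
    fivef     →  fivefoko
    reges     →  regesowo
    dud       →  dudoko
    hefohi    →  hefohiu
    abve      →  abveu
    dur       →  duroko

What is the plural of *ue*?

ueu

Looking at the final sound of each stem: -owo when the stem ends in a sibilant (*kumobvis*, *reges*); -oko when the stem ends in a non-sibilant consonant (*fivef*, *dud*, *dur*); -u when the stem ends in a vowel (*hefohi*, *abve*).
*ue*: final sound = /e/, a vowel → -u → *ueu*.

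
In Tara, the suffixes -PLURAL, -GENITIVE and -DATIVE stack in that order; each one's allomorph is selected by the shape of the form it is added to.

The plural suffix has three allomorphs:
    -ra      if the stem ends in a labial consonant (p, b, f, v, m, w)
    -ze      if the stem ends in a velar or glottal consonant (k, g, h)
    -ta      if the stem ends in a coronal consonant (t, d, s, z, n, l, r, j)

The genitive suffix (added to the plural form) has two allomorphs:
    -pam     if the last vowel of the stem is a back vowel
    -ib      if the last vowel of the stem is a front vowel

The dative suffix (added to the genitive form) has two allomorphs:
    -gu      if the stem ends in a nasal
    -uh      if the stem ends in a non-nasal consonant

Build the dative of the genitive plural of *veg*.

vegzeibuh

Since the final consonant of *veg* is /g/ (velar/glottal), it takes -ze, giving *vegze*.
The plural form *vegze* — last vowel /e/ (a front vowel) → -ib → *vegzeib*.
The genitive form *vegzeib*: final consonant = /b/, non-nasal → -uh → *vegzeibuh*.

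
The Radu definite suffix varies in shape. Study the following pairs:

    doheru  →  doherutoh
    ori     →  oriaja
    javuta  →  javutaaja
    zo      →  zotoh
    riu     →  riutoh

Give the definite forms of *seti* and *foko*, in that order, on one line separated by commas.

The alternation tracks the last vowel of the stem — -toh when the last vowel of the stem is a rounded vowel (*doheru*, *zo*, *riu*); -aja when the last vowel of the stem is an unrounded vowel (*ori*, *javuta*).
*seti* — last vowel /i/ (an unrounded vowel) → -aja → *setiaja*.
*foko* — last vowel /o/ (a rounded vowel) → -toh → *fokotoh*.

setiaja, fokotoh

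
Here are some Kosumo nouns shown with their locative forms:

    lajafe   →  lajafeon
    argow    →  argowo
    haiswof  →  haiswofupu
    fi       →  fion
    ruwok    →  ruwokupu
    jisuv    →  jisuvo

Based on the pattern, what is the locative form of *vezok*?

vezokupu

Looking at the final sound of each stem: -upu when the stem ends in a voiceless consonant (*haiswof*, *ruwok*); -o when the stem ends in a voiced consonant (*argow*, *jisuv*); -on when the stem ends in a vowel (*lajafe*, *fi*).
Since the final sound of *vezok* is /k/ (a voiceless consonant), it takes -upu, giving *vezokupu*.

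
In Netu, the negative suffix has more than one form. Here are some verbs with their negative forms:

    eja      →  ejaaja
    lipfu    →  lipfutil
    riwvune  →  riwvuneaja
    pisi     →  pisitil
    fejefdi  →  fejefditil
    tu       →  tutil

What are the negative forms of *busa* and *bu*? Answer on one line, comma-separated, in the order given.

The suffix is conditioned by the last vowel: -til when the last vowel of the stem is a high vowel (*lipfu*, *pisi*, *fejefdi*, *tu*); -aja when the last vowel of the stem is a non-high vowel (*eja*, *riwvune*).
Since the last vowel of *busa* is /a/ (a non-high vowel), it takes -aja, giving *busaaja*.
The last vowel of *bu* is /u/, which is a high vowel, so the suffix is -til, giving *butil*.

busaaja, butil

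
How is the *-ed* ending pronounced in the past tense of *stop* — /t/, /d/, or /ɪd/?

/t/

The stem *stop* ends in a voiceless consonant other than /t/.
The -ed suffix is realized as /ɪd/ after /t, d/; as /t/ after other voiceless consonants; and as /d/ after other voiced sounds.
So -ed on *stop* is pronounced /t/.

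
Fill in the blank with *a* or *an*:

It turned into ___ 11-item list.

an

The indefinite article is chosen by the initial *sound* of the following word, not its spelling.
The number *11* is spoken "eleven", beginning with /ɪˈlɛvən/ — a vowel sound.
So the article is *an*: It turned into an 11-item list.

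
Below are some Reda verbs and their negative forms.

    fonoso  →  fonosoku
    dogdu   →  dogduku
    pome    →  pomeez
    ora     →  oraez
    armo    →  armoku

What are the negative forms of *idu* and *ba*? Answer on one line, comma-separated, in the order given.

The alternation tracks the last vowel of the stem — -ku when the last vowel of the stem is a rounded vowel (*fonoso*, *dogdu*, *armo*); -ez when the last vowel of the stem is an unrounded vowel (*pome*, *ora*).
Since the last vowel of *idu* is /u/ (a rounded vowel), it takes -ku, giving *iduku*.
*ba*: last vowel = /a/, an unrounded vowel → -ez → *baez*.

iduku, baez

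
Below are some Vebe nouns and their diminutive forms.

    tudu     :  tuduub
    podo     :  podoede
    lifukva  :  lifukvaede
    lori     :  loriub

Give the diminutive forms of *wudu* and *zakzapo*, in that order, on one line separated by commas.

Looking at the last vowel of each stem: -ub when the last vowel of the stem is a high vowel (*tudu*, *lori*); -ede when the last vowel of the stem is a non-high vowel (*podo*, *lifukva*).
Since the last vowel of *wudu* is /u/ (a high vowel), it takes -ub, giving *wuduub*.
*zakzapo* — last vowel /o/ (a non-high vowel) → -ede → *zakzapoede*.

wuduub, zakzapoede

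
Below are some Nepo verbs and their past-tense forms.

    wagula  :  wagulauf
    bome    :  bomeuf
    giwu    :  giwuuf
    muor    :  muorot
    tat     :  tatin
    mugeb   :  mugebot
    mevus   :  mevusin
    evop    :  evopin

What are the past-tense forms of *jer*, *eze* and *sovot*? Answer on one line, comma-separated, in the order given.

jerot, ezeuf, sovotin

The suffix is conditioned by the final sound: -in when the stem ends in a voiceless consonant (*tat*, *mevus*, *evop*); -ot when the stem ends in a voiced consonant (*muor*, *mugeb*); -uf when the stem ends in a vowel (*wagula*, *bome*, *giwu*).
*jer* — final sound /r/ (a voiced consonant) → -ot → *jerot*.
Since the final sound of *eze* is /e/ (a vowel), it takes -uf, giving *ezeuf*.
The final sound of *sovot* is /t/, which is a voiceless consonant, so the suffix is -in, giving *sovotin*.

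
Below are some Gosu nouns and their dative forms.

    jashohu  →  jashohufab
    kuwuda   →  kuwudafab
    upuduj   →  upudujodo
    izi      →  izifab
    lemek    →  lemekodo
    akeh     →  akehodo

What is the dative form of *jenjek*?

jenjekodo

The suffix is conditioned by the final sound: -odo when the stem ends in a consonant (*upuduj*, *lemek*, *akeh*); -fab when the stem ends in a vowel (*jashohu*, *kuwuda*, *izi*).
*jenjek*: final sound = /k/, a consonant → -odo → *jenjekodo*.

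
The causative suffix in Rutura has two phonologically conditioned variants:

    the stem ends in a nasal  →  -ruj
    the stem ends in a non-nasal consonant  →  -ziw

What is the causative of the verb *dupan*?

*dupan*: final consonant = /n/, a nasal → -ruj → *dupanruj*.

dupanruj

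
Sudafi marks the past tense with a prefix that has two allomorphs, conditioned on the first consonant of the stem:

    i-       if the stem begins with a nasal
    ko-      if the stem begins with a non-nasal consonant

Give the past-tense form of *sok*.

*sok*: first consonant = /s/, non-nasal → ko- → *kosok*.

kosok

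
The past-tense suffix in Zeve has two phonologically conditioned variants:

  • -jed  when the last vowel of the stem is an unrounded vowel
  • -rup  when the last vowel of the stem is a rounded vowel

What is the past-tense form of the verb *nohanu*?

nohanurup

*nohanu* — last vowel /u/ (a rounded vowel) → -rup → *nohanurup*.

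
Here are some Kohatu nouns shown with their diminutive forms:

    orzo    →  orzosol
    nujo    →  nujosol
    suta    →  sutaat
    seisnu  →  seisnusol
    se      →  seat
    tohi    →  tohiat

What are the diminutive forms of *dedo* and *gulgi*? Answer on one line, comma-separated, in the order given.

The alternation tracks the last vowel of the stem — -sol when the last vowel of the stem is a rounded vowel (*orzo*, *nujo*, *seisnu*); -at when the last vowel of the stem is an unrounded vowel (*suta*, *se*, *tohi*).
The last vowel of *dedo* is /o/, which is a rounded vowel, so the suffix is -sol, giving *dedosol*.
Since the last vowel of *gulgi* is /i/ (an unrounded vowel), it takes -at, giving *gulgiat*.

dedosol, gulgiat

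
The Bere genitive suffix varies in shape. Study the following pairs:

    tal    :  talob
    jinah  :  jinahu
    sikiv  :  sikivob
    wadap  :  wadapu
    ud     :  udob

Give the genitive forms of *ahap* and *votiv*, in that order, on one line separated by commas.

The suffix is conditioned by the final consonant: -u when the stem ends in a voiceless consonant (*jinah*, *wadap*); -ob when the stem ends in a voiced consonant (*tal*, *sikiv*, *ud*).
The final consonant of *ahap* is /p/, which is voiceless, so the suffix is -u, giving *ahapu*.
*votiv*: final consonant = /v/, voiced → -ob → *votivob*.

ahapu, votivob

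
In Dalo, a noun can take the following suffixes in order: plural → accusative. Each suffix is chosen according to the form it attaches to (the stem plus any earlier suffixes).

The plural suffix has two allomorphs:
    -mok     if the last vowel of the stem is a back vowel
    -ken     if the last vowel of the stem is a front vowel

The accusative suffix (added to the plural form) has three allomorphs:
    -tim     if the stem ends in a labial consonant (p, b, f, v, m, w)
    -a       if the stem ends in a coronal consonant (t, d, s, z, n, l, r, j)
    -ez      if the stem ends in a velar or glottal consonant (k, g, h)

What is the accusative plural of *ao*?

*ao*: last vowel = /o/, a back vowel → -mok → *aomok*.
Since the final consonant of the plural form *aomok* is /k/ (velar/glottal), it takes -ez, giving *aomokez*.

aomokez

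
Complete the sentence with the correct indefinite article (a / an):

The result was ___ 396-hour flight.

a

The indefinite article is chosen by the initial *sound* of the following word, not its spelling.
The number *396* is spoken "three hundred …", beginning with /θriː/ — a consonant sound.
So the article is *a*: The result was a 396-hour flight.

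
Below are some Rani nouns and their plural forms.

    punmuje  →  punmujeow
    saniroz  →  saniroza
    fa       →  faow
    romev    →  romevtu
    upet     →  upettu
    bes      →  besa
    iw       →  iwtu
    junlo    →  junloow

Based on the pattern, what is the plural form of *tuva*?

tuvaow

The pattern is sibilance of the final sound: -a when the stem ends in a sibilant (*saniroz*, *bes*); -tu when the stem ends in a non-sibilant consonant (*romev*, *upet*, *iw*); -ow when the stem ends in a vowel (*punmuje*, *fa*, *junlo*).
*tuva* — final sound /a/ (a vowel) → -ow → *tuvaow*.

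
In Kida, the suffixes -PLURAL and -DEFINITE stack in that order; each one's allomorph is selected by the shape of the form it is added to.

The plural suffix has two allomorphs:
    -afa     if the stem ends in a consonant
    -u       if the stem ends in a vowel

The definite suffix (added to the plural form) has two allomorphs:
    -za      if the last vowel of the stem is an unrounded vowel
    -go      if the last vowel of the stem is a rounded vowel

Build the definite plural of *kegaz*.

Since the final sound of *kegaz* is /z/ (a consonant), it takes -afa, giving *kegazafa*.
The last vowel of the plural form *kegazafa* is /a/, which is an unrounded vowel, so the definite suffix is -za, giving *kegazafaza*.

kegazafaza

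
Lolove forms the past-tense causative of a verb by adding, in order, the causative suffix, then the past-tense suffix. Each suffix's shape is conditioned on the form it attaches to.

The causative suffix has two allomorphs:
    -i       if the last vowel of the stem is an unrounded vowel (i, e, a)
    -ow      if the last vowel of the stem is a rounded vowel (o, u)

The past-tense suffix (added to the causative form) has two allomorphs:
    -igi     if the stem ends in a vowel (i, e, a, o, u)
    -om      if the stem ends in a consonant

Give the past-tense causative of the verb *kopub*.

kopubowom

*kopub*: last vowel = /u/, a rounded vowel → -ow → *kopubow*.
Since the final sound of the causative form *kopubow* is /w/ (a consonant), it takes -om, giving *kopubowom*.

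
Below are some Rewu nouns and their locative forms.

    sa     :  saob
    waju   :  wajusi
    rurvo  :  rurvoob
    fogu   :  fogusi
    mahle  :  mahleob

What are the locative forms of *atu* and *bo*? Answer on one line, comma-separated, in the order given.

The pattern is height harmony: -si when the last vowel of the stem is a high vowel (*waju*, *fogu*); -ob when the last vowel of the stem is a non-high vowel (*sa*, *rurvo*, *mahle*).
*atu* — last vowel /u/ (a high vowel) → -si → *atusi*.
*bo* — last vowel /o/ (a non-high vowel) → -ob → *boob*.

atusi, boob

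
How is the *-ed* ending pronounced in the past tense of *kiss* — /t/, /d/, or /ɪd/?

The stem *kiss* ends in a voiceless consonant other than /t/.
The -ed suffix is realized as /ɪd/ after /t, d/; as /t/ after other voiceless consonants; and as /d/ after other voiced sounds.
So -ed on *kiss* is pronounced /t/.

/t/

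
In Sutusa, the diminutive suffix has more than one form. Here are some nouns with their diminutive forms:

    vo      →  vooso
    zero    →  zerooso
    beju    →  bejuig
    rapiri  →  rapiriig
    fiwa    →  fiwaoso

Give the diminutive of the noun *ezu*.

The suffix is conditioned by the last vowel: -ig when the last vowel of the stem is a high vowel (*beju*, *rapiri*); -oso when the last vowel of the stem is a non-high vowel (*vo*, *zero*, *fiwa*).
*ezu*: last vowel = /u/, a high vowel → -ig → *ezuig*.

ezuig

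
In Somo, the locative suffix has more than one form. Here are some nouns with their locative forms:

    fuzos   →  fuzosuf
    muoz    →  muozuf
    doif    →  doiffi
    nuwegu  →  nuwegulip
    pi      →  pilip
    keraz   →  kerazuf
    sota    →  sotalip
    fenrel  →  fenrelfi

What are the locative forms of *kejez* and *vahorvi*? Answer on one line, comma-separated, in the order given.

kejezuf, vahorvilip

The suffix is conditioned by the final sound: -uf when the stem ends in a sibilant (*fuzos*, *muoz*, *keraz*); -fi when the stem ends in a non-sibilant consonant (*doif*, *fenrel*); -lip when the stem ends in a vowel (*nuwegu*, *pi*, *sota*).
Since the final sound of *kejez* is /z/ (a sibilant), it takes -uf, giving *kejezuf*.
*vahorvi*: final sound = /i/, a vowel → -lip → *vahorvilip*.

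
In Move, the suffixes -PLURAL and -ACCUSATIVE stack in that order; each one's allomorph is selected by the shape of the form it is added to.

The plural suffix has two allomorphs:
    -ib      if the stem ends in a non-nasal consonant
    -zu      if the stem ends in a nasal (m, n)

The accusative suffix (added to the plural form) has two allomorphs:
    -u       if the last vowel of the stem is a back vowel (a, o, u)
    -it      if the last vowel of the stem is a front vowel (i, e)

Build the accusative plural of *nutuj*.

nutujibit

*nutuj* — final consonant /j/ (non-nasal) → -ib → *nutujib*.
The last vowel of the plural form *nutujib* is /i/, which is a front vowel, so the accusative suffix is -it, giving *nutujibit*.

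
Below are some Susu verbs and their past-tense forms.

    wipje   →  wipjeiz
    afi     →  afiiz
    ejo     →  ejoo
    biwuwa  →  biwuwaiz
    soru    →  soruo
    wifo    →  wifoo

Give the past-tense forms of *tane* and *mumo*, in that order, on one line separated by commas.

The pattern is rounding harmony: -o when the last vowel of the stem is a rounded vowel (*ejo*, *soru*, *wifo*); -iz when the last vowel of the stem is an unrounded vowel (*wipje*, *afi*, *biwuwa*).
The last vowel of *tane* is /e/, which is an unrounded vowel, so the suffix is -iz, giving *taneiz*.
*mumo* — last vowel /o/ (a rounded vowel) → -o → *mumoo*.

taneiz, mumoo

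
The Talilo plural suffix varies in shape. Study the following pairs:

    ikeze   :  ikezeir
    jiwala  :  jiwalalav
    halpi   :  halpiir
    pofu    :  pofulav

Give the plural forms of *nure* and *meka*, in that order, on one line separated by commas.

Looking at the last vowel of each stem: -ir when the last vowel of the stem is a front vowel (*ikeze*, *halpi*); -lav when the last vowel of the stem is a back vowel (*jiwala*, *pofu*).
Since the last vowel of *nure* is /e/ (a front vowel), it takes -ir, giving *nureir*.
*meka*: last vowel = /a/, a back vowel → -lav → *mekalav*.

nureir, mekalav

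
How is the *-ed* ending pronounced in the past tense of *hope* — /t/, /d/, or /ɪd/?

The stem *hope* ends in a voiceless consonant other than /t/.
The -ed suffix is realized as /ɪd/ after /t, d/; as /t/ after other voiceless consonants; and as /d/ after other voiced sounds.
So -ed on *hope* is pronounced /t/.

/t/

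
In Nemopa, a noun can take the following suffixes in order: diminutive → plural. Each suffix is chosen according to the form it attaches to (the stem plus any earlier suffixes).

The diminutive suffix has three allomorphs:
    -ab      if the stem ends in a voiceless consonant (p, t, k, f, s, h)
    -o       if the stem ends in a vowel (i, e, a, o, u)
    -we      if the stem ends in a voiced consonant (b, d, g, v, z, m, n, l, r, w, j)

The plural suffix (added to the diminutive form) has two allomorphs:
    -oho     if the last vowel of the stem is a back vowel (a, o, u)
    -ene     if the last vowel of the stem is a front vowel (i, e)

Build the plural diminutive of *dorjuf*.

The final sound of *dorjuf* is /f/, which is a voiceless consonant, so the diminutive suffix is -ab, giving *dorjufab*.
The last vowel of the diminutive form *dorjufab* is /a/, which is a back vowel, so the plural suffix is -oho, giving *dorjufaboho*.

dorjufaboho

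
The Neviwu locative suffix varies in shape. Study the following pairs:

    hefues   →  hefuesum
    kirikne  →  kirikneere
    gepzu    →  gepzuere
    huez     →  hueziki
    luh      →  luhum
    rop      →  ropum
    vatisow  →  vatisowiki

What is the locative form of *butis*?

butisum

The alternation tracks the final sound of the stem — -um when the stem ends in a voiceless consonant (*hefues*, *luh*, *rop*); -iki when the stem ends in a voiced consonant (*huez*, *vatisow*); -ere when the stem ends in a vowel (*kirikne*, *gepzu*).
Since the final sound of *butis* is /s/ (a voiceless consonant), it takes -um, giving *butisum*.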